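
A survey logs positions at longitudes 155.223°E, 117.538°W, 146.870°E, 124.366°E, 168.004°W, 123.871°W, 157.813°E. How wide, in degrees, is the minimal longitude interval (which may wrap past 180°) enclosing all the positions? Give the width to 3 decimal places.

Sort the longitudes: -168.004°, -123.871°, -117.538°, +124.366°, +146.870°, +155.223°, +157.813°.
Eastward gaps between consecutive values (wrapping around): 44.133°, 6.333°, 241.904°, 22.504°, 8.353°, 2.590°, 34.183°.
Largest gap = 241.904° ⇒ minimal covering band is its complement: 360° − 241.904° = 118.096°.
Band runs from +124.366° eastward to -117.538°, crossing the antimeridian.

118.096°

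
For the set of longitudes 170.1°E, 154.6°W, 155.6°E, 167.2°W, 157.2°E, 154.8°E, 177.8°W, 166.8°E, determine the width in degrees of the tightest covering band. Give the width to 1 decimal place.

Sort the longitudes: -177.8°, -167.2°, -154.6°, +154.8°, +155.6°, +157.2°, +166.8°, +170.1°.
Eastward gaps between consecutive values (wrapping around): 10.6°, 12.6°, 309.4°, 0.8°, 1.6°, 9.6°, 3.3°, 12.1°.
Largest gap = 309.4° ⇒ minimal covering band is its complement: 360° − 309.4° = 50.6°.
Band runs from +154.8° eastward to -154.6°, crossing the antimeridian.

50.6°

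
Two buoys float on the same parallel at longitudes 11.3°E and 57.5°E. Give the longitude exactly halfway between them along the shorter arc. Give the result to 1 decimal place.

Signed shortest Δλ from +11.3° to +57.5° is +46.2°.
Midpoint longitude = +11.3° + (+46.2°)/2 = +11.3° + 23.1° = +34.4°.

34.4°E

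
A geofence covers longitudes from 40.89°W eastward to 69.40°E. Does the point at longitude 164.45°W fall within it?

No

Band width going east from -40.89° to +69.40°: ((69.40 − -40.89) mod 360) = 110.29°.
Offset of -164.45° east of the west edge: ((-164.45 − -40.89) mod 360) = 236.44°.
236.44° > 110.29° ⇒ outside.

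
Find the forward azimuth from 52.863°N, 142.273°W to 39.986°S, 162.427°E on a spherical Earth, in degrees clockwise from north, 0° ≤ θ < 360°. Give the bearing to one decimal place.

Δλ = 162.427 − -142.273 = 304.700°; wrapped into (−180°, 180°]: -55.300°.
θ = atan2( sin Δλ · cos φ₂ , cos φ₁ · sin φ₂ − sin φ₁ · cos φ₂ · cos Δλ )
  = atan2(-0.62993, -0.73568) = -139.428° → normalised to [0°, 360°): 220.572°.

220.6°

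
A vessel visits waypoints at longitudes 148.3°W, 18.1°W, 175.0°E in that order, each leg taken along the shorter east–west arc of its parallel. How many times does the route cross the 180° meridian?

1

Leg 1: -148.3° → -18.1°, shortest Δλ = 130.2° (east) — does not cross 180°.
Leg 2: -18.1° → +175.0°, shortest Δλ = -166.9° (west) — crosses 180°.
Total crossings: 1.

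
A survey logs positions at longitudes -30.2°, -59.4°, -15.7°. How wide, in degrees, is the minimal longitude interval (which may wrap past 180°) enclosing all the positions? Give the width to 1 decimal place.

Sort the longitudes: -59.4°, -30.2°, -15.7°.
Eastward gaps between consecutive values (wrapping around): 29.2°, 14.5°, 316.3°.
Largest gap = 316.3° ⇒ minimal covering band is its complement: 360° − 316.3° = 43.7°.
Band runs from -59.4° eastward to -15.7°.

43.7°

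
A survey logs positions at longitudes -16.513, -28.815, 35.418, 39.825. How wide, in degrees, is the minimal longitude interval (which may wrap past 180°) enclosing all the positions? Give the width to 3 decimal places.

Sort the longitudes: -28.815°, -16.513°, +35.418°, +39.825°.
Eastward gaps between consecutive values (wrapping around): 12.302°, 51.931°, 4.407°, 291.360°.
Largest gap = 291.360° ⇒ minimal covering band is its complement: 360° − 291.360° = 68.640°.
Band runs from -28.815° eastward to +39.825°.

68.640°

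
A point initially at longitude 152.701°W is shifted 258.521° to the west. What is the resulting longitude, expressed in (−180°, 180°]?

Start at -152.701°; shift −258.521° → -411.222°.
-411.222° lies outside (−180°, 180°]; add 360° → -51.222°.

51.222°W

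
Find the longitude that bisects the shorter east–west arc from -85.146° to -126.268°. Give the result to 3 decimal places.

Signed shortest Δλ from -85.146° to -126.268° is -41.122°.
Midpoint longitude = -85.146° + (-41.122°)/2 = -85.146° − 20.561° = -105.707°.

-105.707°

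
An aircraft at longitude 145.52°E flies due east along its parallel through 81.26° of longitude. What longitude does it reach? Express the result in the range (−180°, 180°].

Start at +145.52°; shift +81.26° → +226.78°.
+226.78° lies outside (−180°, 180°]; subtract 360° → -133.22°.

133.22°W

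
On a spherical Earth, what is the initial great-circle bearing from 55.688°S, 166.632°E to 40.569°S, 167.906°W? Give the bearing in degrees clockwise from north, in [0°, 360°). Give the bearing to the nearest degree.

Δλ = -167.906 − 166.632 = -334.538°; wrapped into (−180°, 180°]: 25.462°.
θ = atan2( sin Δλ · cos φ₂ , cos φ₁ · sin φ₂ − sin φ₁ · cos φ₂ · cos Δλ )
  = atan2(0.32657, 0.19988) = 58.531° → normalised to [0°, 360°): 58.531°.

59°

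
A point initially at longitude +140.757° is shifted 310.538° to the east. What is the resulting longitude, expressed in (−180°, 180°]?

+91.295°

Start at +140.757°; shift +310.538° → +451.295°.
+451.295° lies outside (−180°, 180°]; subtract 360° → +91.295°.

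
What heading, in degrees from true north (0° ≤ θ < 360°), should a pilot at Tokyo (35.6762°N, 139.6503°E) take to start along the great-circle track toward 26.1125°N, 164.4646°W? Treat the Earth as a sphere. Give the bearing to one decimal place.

Δλ = -164.4646 − 139.6503 = -304.1149°; wrapped into (−180°, 180°]: 55.8851°.
θ = atan2( sin Δλ · cos φ₂ , cos φ₁ · sin φ₂ − sin φ₁ · cos φ₂ · cos Δλ )
  = atan2(0.74341, 0.06383) = 85.093° → normalised to [0°, 360°): 85.093°.

85.1°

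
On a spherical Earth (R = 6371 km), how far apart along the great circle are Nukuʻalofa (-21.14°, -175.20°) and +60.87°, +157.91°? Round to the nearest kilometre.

Δλ = 157.91 − -175.20 = 333.11°; wrapped into (−180°, 180°]: -26.89°.
Δφ = 60.87 − -21.14 = 82.01°.
a = sin²(Δφ/2) + cos φ₁ · cos φ₂ · sin²(Δλ/2) = 0.455046.
c = 2·atan2(√a, √(1−a)) = 1.48077 rad → d = 6371·c ≈ 9433.96 km.

9434 km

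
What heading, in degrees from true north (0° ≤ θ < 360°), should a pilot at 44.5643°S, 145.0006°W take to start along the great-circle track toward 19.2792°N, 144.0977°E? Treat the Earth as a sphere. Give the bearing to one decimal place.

Δλ = 144.0977 − -145.0006 = 289.0983°; wrapped into (−180°, 180°]: -70.9017°.
θ = atan2( sin Δλ · cos φ₂ , cos φ₁ · sin φ₂ − sin φ₁ · cos φ₂ · cos Δλ )
  = atan2(-0.89197, 0.45195) = -63.129° → normalised to [0°, 360°): 296.871°.

296.9°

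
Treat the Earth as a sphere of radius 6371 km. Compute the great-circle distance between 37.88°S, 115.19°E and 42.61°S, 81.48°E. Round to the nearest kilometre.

2889 km

Δλ = 81.48 − 115.19 = -33.71°.
Δφ = -42.61 − -37.88 = -4.73°.
a = sin²(Δφ/2) + cos φ₁ · cos φ₂ · sin²(Δλ/2) = 0.050540.
c = 2·atan2(√a, √(1−a)) = 0.45350 rad → d = 6371·c ≈ 2889.25 km.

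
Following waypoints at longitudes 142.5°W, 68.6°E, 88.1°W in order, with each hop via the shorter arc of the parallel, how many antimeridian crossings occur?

Leg 1: -142.5° → +68.6°, shortest Δλ = -148.9° (west) — crosses 180°.
Leg 2: +68.6° → -88.1°, shortest Δλ = -156.7° (west) — does not cross 180°.
Total crossings: 1.

1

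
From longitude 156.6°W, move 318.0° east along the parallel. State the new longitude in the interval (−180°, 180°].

Start at -156.6°; shift +318.0° → +161.4°.
+161.4° already lies in (−180°, 180°].

161.4°E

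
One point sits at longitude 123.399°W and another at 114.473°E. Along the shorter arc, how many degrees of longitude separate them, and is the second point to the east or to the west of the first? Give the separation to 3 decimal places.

122.128° west

Raw difference: 114.473 − -123.399 = 237.872°.
Normalise into (−180°, 180°]: 237.872° − 360° = -122.128°.
Negative ⇒ the second point lies to the west; separation 122.128°.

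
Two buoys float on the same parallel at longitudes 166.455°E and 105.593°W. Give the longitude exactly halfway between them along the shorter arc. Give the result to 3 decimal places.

Signed shortest Δλ from +166.455° to -105.593° is +87.952°.
Midpoint longitude = +166.455° + (+87.952°)/2 = +166.455° + 43.976° = +210.431°.
Normalise into (−180°, 180°]: -149.569°.
(The naïve average (+166.455 + -105.593)/2 = 30.431° is on the wrong side of the globe.)

149.569°W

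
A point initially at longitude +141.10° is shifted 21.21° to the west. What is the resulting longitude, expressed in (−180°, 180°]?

Start at +141.10°; shift −21.21° → +119.89°.
+119.89° already lies in (−180°, 180°].

+119.89°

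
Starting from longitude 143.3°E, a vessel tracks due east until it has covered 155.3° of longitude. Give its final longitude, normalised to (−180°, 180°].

Start at +143.3°; shift +155.3° → +298.6°.
+298.6° lies outside (−180°, 180°]; subtract 360° → -61.4°.

61.4°W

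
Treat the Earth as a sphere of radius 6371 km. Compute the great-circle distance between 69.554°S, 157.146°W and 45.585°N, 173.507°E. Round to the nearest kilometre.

13026 km

Δλ = 173.507 − -157.146 = 330.653°; wrapped into (−180°, 180°]: -29.347°.
Δφ = 45.585 − -69.554 = 115.139°.
a = sin²(Δφ/2) + cos φ₁ · cos φ₂ · sin²(Δλ/2) = 0.728095.
c = 2·atan2(√a, √(1−a)) = 2.04451 rad → d = 6371·c ≈ 13025.54 km.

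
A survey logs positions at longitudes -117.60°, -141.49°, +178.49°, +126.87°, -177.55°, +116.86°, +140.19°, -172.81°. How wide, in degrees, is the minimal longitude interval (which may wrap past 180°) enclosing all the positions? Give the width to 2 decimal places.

125.54°

Sort the longitudes: -177.55°, -172.81°, -141.49°, -117.60°, +116.86°, +126.87°, +140.19°, +178.49°.
Eastward gaps between consecutive values (wrapping around): 4.74°, 31.32°, 23.89°, 234.46°, 10.01°, 13.32°, 38.30°, 3.96°.
Largest gap = 234.46° ⇒ minimal covering band is its complement: 360° − 234.46° = 125.54°.
Band runs from +116.86° eastward to -117.60°, crossing the antimeridian.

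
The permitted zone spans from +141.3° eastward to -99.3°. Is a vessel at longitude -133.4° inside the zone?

Yes

Band width going east from +141.3° to -99.3°: ((-99.3 − 141.3) mod 360) = 119.4°.
Offset of -133.4° east of the west edge: ((-133.4 − 141.3) mod 360) = 85.3°.
85.3° ≤ 119.4° ⇒ inside.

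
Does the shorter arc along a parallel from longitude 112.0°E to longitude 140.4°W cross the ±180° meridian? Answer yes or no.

Yes

Naïve |-140.4 − 112.0| = 252.4° > 180°, so the shorter arc goes the other way round — across 180°.
Signed shortest Δλ = ((-140.4 − 112.0 + 180) mod 360) − 180 = 107.6°.
Going east by 107.6° from +112.0° passes through 180° before reaching -140.4°.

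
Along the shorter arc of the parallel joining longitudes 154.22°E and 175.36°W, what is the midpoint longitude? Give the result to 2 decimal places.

169.43°E

Signed shortest Δλ from +154.22° to -175.36° is +30.42°.
Midpoint longitude = +154.22° + (+30.42°)/2 = +154.22° + 15.21° = +169.43°.
(The naïve average (+154.22 + -175.36)/2 = -10.57° is on the wrong side of the globe.)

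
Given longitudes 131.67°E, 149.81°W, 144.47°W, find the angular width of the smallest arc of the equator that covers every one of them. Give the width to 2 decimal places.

83.86°

Sort the longitudes: -149.81°, -144.47°, +131.67°.
Eastward gaps between consecutive values (wrapping around): 5.34°, 276.14°, 78.52°.
Largest gap = 276.14° ⇒ minimal covering band is its complement: 360° − 276.14° = 83.86°.
Band runs from +131.67° eastward to -144.47°, crossing the antimeridian.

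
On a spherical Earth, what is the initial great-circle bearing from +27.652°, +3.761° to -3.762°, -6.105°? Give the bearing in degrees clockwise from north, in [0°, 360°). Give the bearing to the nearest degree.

Δλ = -6.105 − 3.761 = -9.866°.
θ = atan2( sin Δλ · cos φ₂ , cos φ₁ · sin φ₂ − sin φ₁ · cos φ₂ · cos Δλ )
  = atan2(-0.17098, -0.51437) = -161.613° → normalised to [0°, 360°): 198.387°.

198°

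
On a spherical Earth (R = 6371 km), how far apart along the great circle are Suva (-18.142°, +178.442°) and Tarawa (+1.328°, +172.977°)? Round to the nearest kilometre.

2246 km

Δλ = 172.977 − 178.442 = -5.465°.
Δφ = 1.328 − -18.142 = 19.470°.
a = sin²(Δφ/2) + cos φ₁ · cos φ₂ · sin²(Δλ/2) = 0.030751.
c = 2·atan2(√a, √(1−a)) = 0.35254 rad → d = 6371·c ≈ 2246.05 km.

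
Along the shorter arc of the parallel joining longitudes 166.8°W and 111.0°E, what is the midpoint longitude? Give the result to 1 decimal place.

152.1°E

Signed shortest Δλ from -166.8° to +111.0° is -82.2°.
Midpoint longitude = -166.8° + (-82.2°)/2 = -166.8° − 41.1° = -207.9°.
Normalise into (−180°, 180°]: +152.1°.
(The naïve average (-166.8 + +111.0)/2 = -27.9° is on the wrong side of the globe.)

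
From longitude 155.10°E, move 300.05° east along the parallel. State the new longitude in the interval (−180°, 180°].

95.15°E

Start at +155.10°; shift +300.05° → +455.15°.
+455.15° lies outside (−180°, 180°]; subtract 360° → +95.15°.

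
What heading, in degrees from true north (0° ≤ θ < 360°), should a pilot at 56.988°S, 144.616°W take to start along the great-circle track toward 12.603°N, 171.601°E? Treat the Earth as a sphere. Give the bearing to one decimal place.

Δλ = 171.601 − -144.616 = 316.217°; wrapped into (−180°, 180°]: -43.783°.
θ = atan2( sin Δλ · cos φ₂ , cos φ₁ · sin φ₂ − sin φ₁ · cos φ₂ · cos Δλ )
  = atan2(-0.67526, 0.70970) = -43.576° → normalised to [0°, 360°): 316.424°.

316.4°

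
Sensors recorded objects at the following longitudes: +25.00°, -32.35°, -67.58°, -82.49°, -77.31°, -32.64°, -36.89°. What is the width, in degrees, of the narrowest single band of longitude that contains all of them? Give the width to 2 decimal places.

Sort the longitudes: -82.49°, -77.31°, -67.58°, -36.89°, -32.64°, -32.35°, +25.00°.
Eastward gaps between consecutive values (wrapping around): 5.18°, 9.73°, 30.69°, 4.25°, 0.29°, 57.35°, 252.51°.
Largest gap = 252.51° ⇒ minimal covering band is its complement: 360° − 252.51° = 107.49°.
Band runs from -82.49° eastward to +25.00°.

107.49°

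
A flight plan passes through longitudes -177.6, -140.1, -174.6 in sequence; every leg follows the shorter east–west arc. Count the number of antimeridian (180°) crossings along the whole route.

Leg 1: -177.6° → -140.1°, shortest Δλ = 37.5° (east) — does not cross 180°.
Leg 2: -140.1° → -174.6°, shortest Δλ = -34.5° (west) — does not cross 180°.
Total crossings: 0.

0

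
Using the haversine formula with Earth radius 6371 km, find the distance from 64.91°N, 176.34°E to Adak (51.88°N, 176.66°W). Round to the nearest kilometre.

Δλ = -176.66 − 176.34 = -353.00°; wrapped into (−180°, 180°]: 7.00°.
Δφ = 51.88 − 64.91 = -13.03°.
a = sin²(Δφ/2) + cos φ₁ · cos φ₂ · sin²(Δλ/2) = 0.013850.
c = 2·atan2(√a, √(1−a)) = 0.23591 rad → d = 6371·c ≈ 1503.01 km.

1503 km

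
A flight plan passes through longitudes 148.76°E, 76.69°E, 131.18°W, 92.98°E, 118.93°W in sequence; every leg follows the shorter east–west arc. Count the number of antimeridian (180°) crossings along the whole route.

3

Leg 1: +148.76° → +76.69°, shortest Δλ = -72.07° (west) — does not cross 180°.
Leg 2: +76.69° → -131.18°, shortest Δλ = 152.13° (east) — crosses 180°.
Leg 3: -131.18° → +92.98°, shortest Δλ = -135.84° (west) — crosses 180°.
Leg 4: +92.98° → -118.93°, shortest Δλ = 148.09° (east) — crosses 180°.
Total crossings: 3.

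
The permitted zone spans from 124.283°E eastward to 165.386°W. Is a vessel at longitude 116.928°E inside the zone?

No

Band width going east from +124.283° to -165.386°: ((-165.386 − 124.283) mod 360) = 70.331°.
Offset of +116.928° east of the west edge: ((116.928 − 124.283) mod 360) = 352.645°.
352.645° > 70.331° ⇒ outside.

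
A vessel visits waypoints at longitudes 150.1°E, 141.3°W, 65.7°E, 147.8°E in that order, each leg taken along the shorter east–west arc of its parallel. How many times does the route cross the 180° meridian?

Leg 1: +150.1° → -141.3°, shortest Δλ = 68.6° (east) — crosses 180°.
Leg 2: -141.3° → +65.7°, shortest Δλ = -153.0° (west) — crosses 180°.
Leg 3: +65.7° → +147.8°, shortest Δλ = 82.1° (east) — does not cross 180°.
Total crossings: 2.

2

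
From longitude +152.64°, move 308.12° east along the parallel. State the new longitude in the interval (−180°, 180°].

Start at +152.64°; shift +308.12° → +460.76°.
+460.76° lies outside (−180°, 180°]; subtract 360° → +100.76°.

+100.76°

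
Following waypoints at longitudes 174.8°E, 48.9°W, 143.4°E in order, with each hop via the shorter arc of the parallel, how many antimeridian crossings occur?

2

Leg 1: +174.8° → -48.9°, shortest Δλ = 136.3° (east) — crosses 180°.
Leg 2: -48.9° → +143.4°, shortest Δλ = -167.7° (west) — crosses 180°.
Total crossings: 2.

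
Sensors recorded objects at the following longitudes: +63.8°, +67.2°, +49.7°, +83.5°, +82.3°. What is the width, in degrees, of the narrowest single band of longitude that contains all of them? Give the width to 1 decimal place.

Sort the longitudes: +49.7°, +63.8°, +67.2°, +82.3°, +83.5°.
Eastward gaps between consecutive values (wrapping around): 14.1°, 3.4°, 15.1°, 1.2°, 326.2°.
Largest gap = 326.2° ⇒ minimal covering band is its complement: 360° − 326.2° = 33.8°.
Band runs from +49.7° eastward to +83.5°.

33.8°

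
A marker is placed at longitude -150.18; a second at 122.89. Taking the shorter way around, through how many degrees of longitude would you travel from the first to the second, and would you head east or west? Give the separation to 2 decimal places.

86.93° west

Raw difference: 122.89 − -150.18 = 273.07°.
Normalise into (−180°, 180°]: 273.07° − 360° = -86.93°.
Negative ⇒ the second point lies to the west; separation 86.93°.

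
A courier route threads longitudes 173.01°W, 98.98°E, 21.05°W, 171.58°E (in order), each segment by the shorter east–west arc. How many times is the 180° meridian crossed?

2

Leg 1: -173.01° → +98.98°, shortest Δλ = -88.01° (west) — crosses 180°.
Leg 2: +98.98° → -21.05°, shortest Δλ = -120.03° (west) — does not cross 180°.
Leg 3: -21.05° → +171.58°, shortest Δλ = -167.37° (west) — crosses 180°.
Total crossings: 2.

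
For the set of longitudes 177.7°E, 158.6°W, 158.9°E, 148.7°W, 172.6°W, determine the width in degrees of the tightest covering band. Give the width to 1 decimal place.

52.4°

Sort the longitudes: -172.6°, -158.6°, -148.7°, +158.9°, +177.7°.
Eastward gaps between consecutive values (wrapping around): 14.0°, 9.9°, 307.6°, 18.8°, 9.7°.
Largest gap = 307.6° ⇒ minimal covering band is its complement: 360° − 307.6° = 52.4°.
Band runs from +158.9° eastward to -148.7°, crossing the antimeridian.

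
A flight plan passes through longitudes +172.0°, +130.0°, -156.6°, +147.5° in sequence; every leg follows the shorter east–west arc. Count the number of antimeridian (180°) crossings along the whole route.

Leg 1: +172.0° → +130.0°, shortest Δλ = -42.0° (west) — does not cross 180°.
Leg 2: +130.0° → -156.6°, shortest Δλ = 73.4° (east) — crosses 180°.
Leg 3: -156.6° → +147.5°, shortest Δλ = -55.9° (west) — crosses 180°.
Total crossings: 2.

2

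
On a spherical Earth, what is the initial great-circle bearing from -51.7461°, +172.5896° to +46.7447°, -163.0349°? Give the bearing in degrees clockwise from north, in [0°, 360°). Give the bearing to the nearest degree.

17°

Δλ = -163.0349 − 172.5896 = -335.6245°; wrapped into (−180°, 180°]: 24.3755°.
θ = atan2( sin Δλ · cos φ₂ , cos φ₁ · sin φ₂ − sin φ₁ · cos φ₂ · cos Δλ )
  = atan2(0.28281, 0.94107) = 16.727° → normalised to [0°, 360°): 16.727°.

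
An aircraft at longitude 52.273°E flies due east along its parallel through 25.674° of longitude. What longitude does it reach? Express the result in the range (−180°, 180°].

77.947°E

Start at +52.273°; shift +25.674° → +77.947°.
+77.947° already lies in (−180°, 180°].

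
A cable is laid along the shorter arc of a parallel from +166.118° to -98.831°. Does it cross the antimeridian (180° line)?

Yes

Naïve |-98.831 − 166.118| = 264.949° > 180°, so the shorter arc goes the other way round — across 180°.
Signed shortest Δλ = ((-98.831 − 166.118 + 180) mod 360) − 180 = 95.051°.
Going east by 95.051° from +166.118° passes through 180° before reaching -98.831°.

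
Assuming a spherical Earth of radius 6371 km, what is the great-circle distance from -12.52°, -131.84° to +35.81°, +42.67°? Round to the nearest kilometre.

Δλ = 42.67 − -131.84 = 174.51°.
Δφ = 35.81 − -12.52 = 48.33°.
a = sin²(Δφ/2) + cos φ₁ · cos φ₂ · sin²(Δλ/2) = 0.957442.
c = 2·atan2(√a, √(1−a)) = 2.72602 rad → d = 6371·c ≈ 17367.45 km.

17367 km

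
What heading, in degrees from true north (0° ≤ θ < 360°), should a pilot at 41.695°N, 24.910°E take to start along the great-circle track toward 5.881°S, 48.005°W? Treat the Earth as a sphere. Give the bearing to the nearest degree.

254°

Δλ = -48.005 − 24.910 = -72.915°.
θ = atan2( sin Δλ · cos φ₂ , cos φ₁ · sin φ₂ − sin φ₁ · cos φ₂ · cos Δλ )
  = atan2(-0.95084, -0.27090) = -105.903° → normalised to [0°, 360°): 254.097°.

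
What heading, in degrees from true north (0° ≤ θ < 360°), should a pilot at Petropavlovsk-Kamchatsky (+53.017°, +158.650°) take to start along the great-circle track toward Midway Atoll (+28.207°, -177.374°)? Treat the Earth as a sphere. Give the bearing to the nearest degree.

135°

Δλ = -177.374 − 158.650 = -336.024°; wrapped into (−180°, 180°]: 23.976°.
θ = atan2( sin Δλ · cos φ₂ , cos φ₁ · sin φ₂ − sin φ₁ · cos φ₂ · cos Δλ )
  = atan2(0.35810, -0.35887) = 135.062° → normalised to [0°, 360°): 135.062°.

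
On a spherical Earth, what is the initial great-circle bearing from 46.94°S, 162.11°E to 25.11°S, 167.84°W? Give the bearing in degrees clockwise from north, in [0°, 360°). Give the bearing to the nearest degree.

Δλ = -167.84 − 162.11 = -329.95°; wrapped into (−180°, 180°]: 30.05°.
θ = atan2( sin Δλ · cos φ₂ , cos φ₁ · sin φ₂ − sin φ₁ · cos φ₂ · cos Δλ )
  = atan2(0.45343, 0.28293) = 58.037° → normalised to [0°, 360°): 58.037°.

58°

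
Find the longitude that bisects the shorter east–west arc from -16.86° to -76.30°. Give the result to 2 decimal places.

-46.58°

Signed shortest Δλ from -16.86° to -76.30° is -59.44°.
Midpoint longitude = -16.86° + (-59.44°)/2 = -16.86° − 29.72° = -46.58°.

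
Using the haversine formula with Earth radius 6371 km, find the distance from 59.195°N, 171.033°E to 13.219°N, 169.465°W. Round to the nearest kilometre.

Δλ = -169.465 − 171.033 = -340.498°; wrapped into (−180°, 180°]: 19.502°.
Δφ = 13.219 − 59.195 = -45.976°.
a = sin²(Δφ/2) + cos φ₁ · cos φ₂ · sin²(Δλ/2) = 0.166821.
c = 2·atan2(√a, √(1−a)) = 0.84148 rad → d = 6371·c ≈ 5361.09 km.

5361 km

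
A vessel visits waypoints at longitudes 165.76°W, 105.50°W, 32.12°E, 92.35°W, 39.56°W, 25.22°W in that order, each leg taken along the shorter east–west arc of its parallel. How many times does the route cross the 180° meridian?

0

Leg 1: -165.76° → -105.50°, shortest Δλ = 60.26° (east) — does not cross 180°.
Leg 2: -105.50° → +32.12°, shortest Δλ = 137.62° (east) — does not cross 180°.
Leg 3: +32.12° → -92.35°, shortest Δλ = -124.47° (west) — does not cross 180°.
Leg 4: -92.35° → -39.56°, shortest Δλ = 52.79° (east) — does not cross 180°.
Leg 5: -39.56° → -25.22°, shortest Δλ = 14.34° (east) — does not cross 180°.
Total crossings: 0.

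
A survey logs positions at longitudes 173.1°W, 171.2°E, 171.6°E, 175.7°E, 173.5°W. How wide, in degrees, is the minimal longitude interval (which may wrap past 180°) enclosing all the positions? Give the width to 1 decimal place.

Sort the longitudes: -173.5°, -173.1°, +171.2°, +171.6°, +175.7°.
Eastward gaps between consecutive values (wrapping around): 0.4°, 344.3°, 0.4°, 4.1°, 10.8°.
Largest gap = 344.3° ⇒ minimal covering band is its complement: 360° − 344.3° = 15.7°.
Band runs from +171.2° eastward to -173.1°, crossing the antimeridian.

15.7°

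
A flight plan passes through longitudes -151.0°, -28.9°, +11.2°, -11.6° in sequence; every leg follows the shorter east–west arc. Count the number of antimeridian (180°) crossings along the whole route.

Leg 1: -151.0° → -28.9°, shortest Δλ = 122.1° (east) — does not cross 180°.
Leg 2: -28.9° → +11.2°, shortest Δλ = 40.1° (east) — does not cross 180°.
Leg 3: +11.2° → -11.6°, shortest Δλ = -22.8° (west) — does not cross 180°.
Total crossings: 0.

0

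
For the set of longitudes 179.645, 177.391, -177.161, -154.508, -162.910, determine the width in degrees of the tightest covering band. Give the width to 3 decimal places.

Sort the longitudes: -177.161°, -162.910°, -154.508°, +177.391°, +179.645°.
Eastward gaps between consecutive values (wrapping around): 14.251°, 8.402°, 331.899°, 2.254°, 3.194°.
Largest gap = 331.899° ⇒ minimal covering band is its complement: 360° − 331.899° = 28.101°.
Band runs from +177.391° eastward to -154.508°, crossing the antimeridian.

28.101°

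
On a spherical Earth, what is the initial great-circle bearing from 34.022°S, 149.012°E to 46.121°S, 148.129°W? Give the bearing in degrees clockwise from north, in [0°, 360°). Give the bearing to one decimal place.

Δλ = -148.129 − 149.012 = -297.141°; wrapped into (−180°, 180°]: 62.859°.
θ = atan2( sin Δλ · cos φ₂ , cos φ₁ · sin φ₂ − sin φ₁ · cos φ₂ · cos Δλ )
  = atan2(0.61681, -0.42050) = 124.284° → normalised to [0°, 360°): 124.284°.

124.3°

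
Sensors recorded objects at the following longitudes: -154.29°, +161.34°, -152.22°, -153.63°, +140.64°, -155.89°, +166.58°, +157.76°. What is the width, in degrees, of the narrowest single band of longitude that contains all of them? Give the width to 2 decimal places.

Sort the longitudes: -155.89°, -154.29°, -153.63°, -152.22°, +140.64°, +157.76°, +161.34°, +166.58°.
Eastward gaps between consecutive values (wrapping around): 1.60°, 0.66°, 1.41°, 292.86°, 17.12°, 3.58°, 5.24°, 37.53°.
Largest gap = 292.86° ⇒ minimal covering band is its complement: 360° − 292.86° = 67.14°.
Band runs from +140.64° eastward to -152.22°, crossing the antimeridian.

67.14°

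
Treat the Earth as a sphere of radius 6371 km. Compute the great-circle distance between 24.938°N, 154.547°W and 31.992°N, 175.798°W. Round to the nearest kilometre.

2216 km

Δλ = -175.798 − -154.547 = -21.251°.
Δφ = 31.992 − 24.938 = 7.054°.
a = sin²(Δφ/2) + cos φ₁ · cos φ₂ · sin²(Δλ/2) = 0.029932.
c = 2·atan2(√a, √(1−a)) = 0.34776 rad → d = 6371·c ≈ 2215.61 km.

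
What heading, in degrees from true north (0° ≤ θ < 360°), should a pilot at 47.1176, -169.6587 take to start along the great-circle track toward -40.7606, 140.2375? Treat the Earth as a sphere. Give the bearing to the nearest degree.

Δλ = 140.2375 − -169.6587 = 309.8962°; wrapped into (−180°, 180°]: -50.1038°.
θ = atan2( sin Δλ · cos φ₂ , cos φ₁ · sin φ₂ − sin φ₁ · cos φ₂ · cos Δλ )
  = atan2(-0.58112, -0.80028) = -144.015° → normalised to [0°, 360°): 215.985°.

216°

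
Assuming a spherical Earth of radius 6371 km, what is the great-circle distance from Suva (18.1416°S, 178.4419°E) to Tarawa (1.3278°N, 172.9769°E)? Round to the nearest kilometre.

2246 km

Δλ = 172.9769 − 178.4419 = -5.4650°.
Δφ = 1.3278 − -18.1416 = 19.4694°.
a = sin²(Δφ/2) + cos φ₁ · cos φ₂ · sin²(Δλ/2) = 0.030749.
c = 2·atan2(√a, √(1−a)) = 0.35253 rad → d = 6371·c ≈ 2245.98 km.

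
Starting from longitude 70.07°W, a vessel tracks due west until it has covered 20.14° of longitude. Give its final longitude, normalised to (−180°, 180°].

Start at -70.07°; shift −20.14° → -90.21°.
-90.21° already lies in (−180°, 180°].

90.21°W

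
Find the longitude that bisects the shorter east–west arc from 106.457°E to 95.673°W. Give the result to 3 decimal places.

Signed shortest Δλ from +106.457° to -95.673° is +157.870°.
Midpoint longitude = +106.457° + (+157.870°)/2 = +106.457° + 78.935° = +185.392°.
Normalise into (−180°, 180°]: -174.608°.
(The naïve average (+106.457 + -95.673)/2 = 5.392° is on the wrong side of the globe.)

174.608°W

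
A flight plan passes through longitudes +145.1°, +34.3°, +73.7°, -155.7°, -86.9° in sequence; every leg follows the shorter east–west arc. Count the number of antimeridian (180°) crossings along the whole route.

Leg 1: +145.1° → +34.3°, shortest Δλ = -110.8° (west) — does not cross 180°.
Leg 2: +34.3° → +73.7°, shortest Δλ = 39.4° (east) — does not cross 180°.
Leg 3: +73.7° → -155.7°, shortest Δλ = 130.6° (east) — crosses 180°.
Leg 4: -155.7° → -86.9°, shortest Δλ = 68.8° (east) — does not cross 180°.
Total crossings: 1.

1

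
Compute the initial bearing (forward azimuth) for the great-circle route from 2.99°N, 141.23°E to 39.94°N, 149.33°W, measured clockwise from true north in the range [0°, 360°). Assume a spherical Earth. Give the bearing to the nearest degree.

Δλ = -149.33 − 141.23 = -290.56°; wrapped into (−180°, 180°]: 69.44°.
θ = atan2( sin Δλ · cos φ₂ , cos φ₁ · sin φ₂ − sin φ₁ · cos φ₂ · cos Δλ )
  = atan2(0.71788, 0.62707) = 48.863° → normalised to [0°, 360°): 48.863°.

49°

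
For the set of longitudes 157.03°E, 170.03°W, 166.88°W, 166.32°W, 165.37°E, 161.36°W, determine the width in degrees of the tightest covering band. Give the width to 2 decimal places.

Sort the longitudes: -170.03°, -166.88°, -166.32°, -161.36°, +157.03°, +165.37°.
Eastward gaps between consecutive values (wrapping around): 3.15°, 0.56°, 4.96°, 318.39°, 8.34°, 24.60°.
Largest gap = 318.39° ⇒ minimal covering band is its complement: 360° − 318.39° = 41.61°.
Band runs from +157.03° eastward to -161.36°, crossing the antimeridian.

41.61°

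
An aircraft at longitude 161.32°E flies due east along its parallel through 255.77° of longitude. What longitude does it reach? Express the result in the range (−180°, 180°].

57.09°E

Start at +161.32°; shift +255.77° → +417.09°.
+417.09° lies outside (−180°, 180°]; subtract 360° → +57.09°.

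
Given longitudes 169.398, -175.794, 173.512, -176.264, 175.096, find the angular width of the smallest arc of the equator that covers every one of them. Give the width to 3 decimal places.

14.808°

Sort the longitudes: -176.264°, -175.794°, +169.398°, +173.512°, +175.096°.
Eastward gaps between consecutive values (wrapping around): 0.470°, 345.192°, 4.114°, 1.584°, 8.640°.
Largest gap = 345.192° ⇒ minimal covering band is its complement: 360° − 345.192° = 14.808°.
Band runs from +169.398° eastward to -175.794°, crossing the antimeridian.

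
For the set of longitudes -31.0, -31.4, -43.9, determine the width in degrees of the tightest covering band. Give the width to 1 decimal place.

12.9°

Sort the longitudes: -43.9°, -31.4°, -31.0°.
Eastward gaps between consecutive values (wrapping around): 12.5°, 0.4°, 347.1°.
Largest gap = 347.1° ⇒ minimal covering band is its complement: 360° − 347.1° = 12.9°.
Band runs from -43.9° eastward to -31.0°.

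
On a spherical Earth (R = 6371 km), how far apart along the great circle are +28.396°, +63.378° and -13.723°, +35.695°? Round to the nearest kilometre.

5550 km

Δλ = 35.695 − 63.378 = -27.683°.
Δφ = -13.723 − 28.396 = -42.119°.
a = sin²(Δφ/2) + cos φ₁ · cos φ₂ · sin²(Δλ/2) = 0.178034.
c = 2·atan2(√a, √(1−a)) = 0.87117 rad → d = 6371·c ≈ 5550.22 km.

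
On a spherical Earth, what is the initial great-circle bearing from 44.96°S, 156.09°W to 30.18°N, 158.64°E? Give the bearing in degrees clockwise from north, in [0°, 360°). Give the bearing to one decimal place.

322.0°

Δλ = 158.64 − -156.09 = 314.73°; wrapped into (−180°, 180°]: -45.27°.
θ = atan2( sin Δλ · cos φ₂ , cos φ₁ · sin φ₂ − sin φ₁ · cos φ₂ · cos Δλ )
  = atan2(-0.61413, 0.78561) = -38.016° → normalised to [0°, 360°): 321.984°.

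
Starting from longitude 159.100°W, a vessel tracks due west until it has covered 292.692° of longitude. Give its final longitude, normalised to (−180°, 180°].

91.792°W

Start at -159.100°; shift −292.692° → -451.792°.
-451.792° lies outside (−180°, 180°]; add 360° → -91.792°.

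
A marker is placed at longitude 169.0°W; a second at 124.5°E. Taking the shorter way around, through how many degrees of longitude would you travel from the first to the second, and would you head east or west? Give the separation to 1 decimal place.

66.5° west

Raw difference: 124.5 − -169.0 = 293.5°.
Normalise into (−180°, 180°]: 293.5° − 360° = -66.5°.
Negative ⇒ the second point lies to the west; separation 66.5°.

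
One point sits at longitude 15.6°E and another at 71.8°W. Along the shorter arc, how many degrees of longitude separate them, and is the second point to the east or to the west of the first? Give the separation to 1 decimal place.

Raw difference: -71.8 − 15.6 = -87.4°.
Normalise into (−180°, 180°]: -87.4° stays -87.4°.
Negative ⇒ the second point lies to the west; separation 87.4°.

87.4° west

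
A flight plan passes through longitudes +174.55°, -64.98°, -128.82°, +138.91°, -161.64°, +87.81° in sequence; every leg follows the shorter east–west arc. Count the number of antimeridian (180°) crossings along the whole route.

Leg 1: +174.55° → -64.98°, shortest Δλ = 120.47° (east) — crosses 180°.
Leg 2: -64.98° → -128.82°, shortest Δλ = -63.84° (west) — does not cross 180°.
Leg 3: -128.82° → +138.91°, shortest Δλ = -92.27° (west) — crosses 180°.
Leg 4: +138.91° → -161.64°, shortest Δλ = 59.45° (east) — crosses 180°.
Leg 5: -161.64° → +87.81°, shortest Δλ = -110.55° (west) — crosses 180°.
Total crossings: 4.

4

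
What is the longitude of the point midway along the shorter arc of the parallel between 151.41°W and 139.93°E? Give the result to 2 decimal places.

174.26°E

Signed shortest Δλ from -151.41° to +139.93° is -68.66°.
Midpoint longitude = -151.41° + (-68.66°)/2 = -151.41° − 34.33° = -185.74°.
Normalise into (−180°, 180°]: +174.26°.
(The naïve average (-151.41 + +139.93)/2 = -5.74° is on the wrong side of the globe.)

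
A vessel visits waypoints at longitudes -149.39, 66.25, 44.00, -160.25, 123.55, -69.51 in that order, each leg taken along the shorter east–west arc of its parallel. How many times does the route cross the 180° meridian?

Leg 1: -149.39° → +66.25°, shortest Δλ = -144.36° (west) — crosses 180°.
Leg 2: +66.25° → +44.00°, shortest Δλ = -22.25° (west) — does not cross 180°.
Leg 3: +44.00° → -160.25°, shortest Δλ = 155.75° (east) — crosses 180°.
Leg 4: -160.25° → +123.55°, shortest Δλ = -76.2° (west) — crosses 180°.
Leg 5: +123.55° → -69.51°, shortest Δλ = 166.94° (east) — crosses 180°.
Total crossings: 4.

4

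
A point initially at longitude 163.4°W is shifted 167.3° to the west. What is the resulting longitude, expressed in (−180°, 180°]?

29.3°E

Start at -163.4°; shift −167.3° → -330.7°.
-330.7° lies outside (−180°, 180°]; add 360° → +29.3°.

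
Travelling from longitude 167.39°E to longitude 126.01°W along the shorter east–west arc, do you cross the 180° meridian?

Yes

Naïve |-126.01 − 167.39| = 293.4° > 180°, so the shorter arc goes the other way round — across 180°.
Signed shortest Δλ = ((-126.01 − 167.39 + 180) mod 360) − 180 = 66.6°.
Going east by 66.6° from +167.39° passes through 180° before reaching -126.01°.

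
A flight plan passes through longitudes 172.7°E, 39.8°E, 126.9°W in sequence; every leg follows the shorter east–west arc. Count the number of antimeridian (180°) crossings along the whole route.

Leg 1: +172.7° → +39.8°, shortest Δλ = -132.9° (west) — does not cross 180°.
Leg 2: +39.8° → -126.9°, shortest Δλ = -166.7° (west) — does not cross 180°.
Total crossings: 0.

0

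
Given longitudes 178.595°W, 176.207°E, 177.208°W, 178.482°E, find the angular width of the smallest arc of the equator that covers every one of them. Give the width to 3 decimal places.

Sort the longitudes: -178.595°, -177.208°, +176.207°, +178.482°.
Eastward gaps between consecutive values (wrapping around): 1.387°, 353.415°, 2.275°, 2.923°.
Largest gap = 353.415° ⇒ minimal covering band is its complement: 360° − 353.415° = 6.585°.
Band runs from +176.207° eastward to -177.208°, crossing the antimeridian.

6.585°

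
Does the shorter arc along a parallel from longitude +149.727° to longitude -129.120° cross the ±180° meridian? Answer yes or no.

Yes

Naïve |-129.120 − 149.727| = 278.847° > 180°, so the shorter arc goes the other way round — across 180°.
Signed shortest Δλ = ((-129.120 − 149.727 + 180) mod 360) − 180 = 81.153°.
Going east by 81.153° from +149.727° passes through 180° before reaching -129.120°.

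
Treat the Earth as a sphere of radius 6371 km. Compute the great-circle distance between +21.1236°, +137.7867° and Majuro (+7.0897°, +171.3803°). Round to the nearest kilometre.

3932 km

Δλ = 171.3803 − 137.7867 = 33.5936°.
Δφ = 7.0897 − 21.1236 = -14.0339°.
a = sin²(Δφ/2) + cos φ₁ · cos φ₂ · sin²(Δλ/2) = 0.092225.
c = 2·atan2(√a, √(1−a)) = 0.61712 rad → d = 6371·c ≈ 3931.66 km.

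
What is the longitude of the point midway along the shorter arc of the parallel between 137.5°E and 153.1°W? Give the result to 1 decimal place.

Signed shortest Δλ from +137.5° to -153.1° is +69.4°.
Midpoint longitude = +137.5° + (+69.4°)/2 = +137.5° + 34.7° = +172.2°.
(The naïve average (+137.5 + -153.1)/2 = -7.8° is on the wrong side of the globe.)

172.2°E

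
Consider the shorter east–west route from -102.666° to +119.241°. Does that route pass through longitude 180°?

Naïve |119.241 − -102.666| = 221.907° > 180°, so the shorter arc goes the other way round — across 180°.
Signed shortest Δλ = ((119.241 − -102.666 + 180) mod 360) − 180 = -138.093°.
Going west by 138.093° from -102.666° passes through 180° before reaching +119.241°.

Yes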